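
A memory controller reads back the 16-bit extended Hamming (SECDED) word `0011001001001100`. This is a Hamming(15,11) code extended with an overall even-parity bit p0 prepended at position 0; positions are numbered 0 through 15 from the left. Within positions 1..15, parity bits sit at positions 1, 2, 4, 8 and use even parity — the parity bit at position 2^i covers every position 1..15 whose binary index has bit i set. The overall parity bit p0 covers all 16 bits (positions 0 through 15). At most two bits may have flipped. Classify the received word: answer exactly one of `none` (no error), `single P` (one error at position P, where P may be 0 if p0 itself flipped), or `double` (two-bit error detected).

s1: b1⊕b3⊕b5⊕b7⊕b9⊕b11⊕b13⊕b15 = 0⊕1⊕0⊕0⊕1⊕0⊕1⊕0 = 1
s2: b2⊕b3⊕b6⊕b7⊕b10⊕b11⊕b14⊕b15 = 1⊕1⊕1⊕0⊕0⊕0⊕0⊕0 = 1
s4: b4⊕b5⊕b6⊕b7⊕b12⊕b13⊕b14⊕b15 = 0⊕0⊕1⊕0⊕1⊕1⊕0⊕0 = 1
s8: b8⊕b9⊕b10⊕b11⊕b12⊕b13⊕b14⊕b15 = 0⊕1⊕0⊕0⊕1⊕1⊕0⊕0 = 1
Syndrome (s8...s1) = 1111 → position 15.
Overall parity (XOR of all 16 bits, including p0): 0⊕0⊕1⊕1⊕0⊕0⊕1⊕0⊕0⊕1⊕0⊕0⊕1⊕1⊕0⊕0 = 0
Overall=0, syndrome position=15 → double-bit error detected (uncorrectable).

double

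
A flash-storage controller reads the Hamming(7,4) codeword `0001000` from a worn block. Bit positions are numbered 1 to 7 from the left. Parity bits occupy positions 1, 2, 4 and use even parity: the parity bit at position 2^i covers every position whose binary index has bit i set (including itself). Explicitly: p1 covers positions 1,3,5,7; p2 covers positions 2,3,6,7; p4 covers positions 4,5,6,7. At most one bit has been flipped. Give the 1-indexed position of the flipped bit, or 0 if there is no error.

s1: b1⊕b3⊕b5⊕b7 = 0⊕0⊕0⊕0 = 0
s2: b2⊕b3⊕b6⊕b7 = 0⊕0⊕0⊕0 = 0
s4: b4⊕b5⊕b6⊕b7 = 1⊕0⊕0⊕0 = 1
Syndrome (s4...s1) = 100 → position 4.

4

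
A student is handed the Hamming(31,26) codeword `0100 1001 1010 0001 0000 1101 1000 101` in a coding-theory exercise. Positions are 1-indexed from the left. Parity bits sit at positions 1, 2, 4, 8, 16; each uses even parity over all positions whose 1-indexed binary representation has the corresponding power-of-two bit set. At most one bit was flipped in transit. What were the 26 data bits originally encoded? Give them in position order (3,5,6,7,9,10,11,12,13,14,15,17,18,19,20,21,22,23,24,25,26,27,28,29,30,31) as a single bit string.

01001010000000011011000001

s1: b1⊕b3⊕b5⊕b7⊕b9⊕b11⊕b13⊕b15⊕b17⊕b19⊕b21⊕b23⊕b25⊕b27⊕b29⊕b31 = 0⊕0⊕1⊕0⊕1⊕1⊕0⊕0⊕0⊕0⊕1⊕0⊕1⊕0⊕1⊕1 = 1
s2: b2⊕b3⊕b6⊕b7⊕b10⊕b11⊕b14⊕b15⊕b18⊕b19⊕b22⊕b23⊕b26⊕b27⊕b30⊕b31 = 1⊕0⊕0⊕0⊕0⊕1⊕0⊕0⊕0⊕0⊕1⊕0⊕0⊕0⊕0⊕1 = 0
s4: b4⊕b5⊕b6⊕b7⊕b12⊕b13⊕b14⊕b15⊕b20⊕b21⊕b22⊕b23⊕b28⊕b29⊕b30⊕b31 = 0⊕1⊕0⊕0⊕0⊕0⊕0⊕0⊕0⊕1⊕1⊕0⊕0⊕1⊕0⊕1 = 1
s8: b8⊕b9⊕b10⊕b11⊕b12⊕b13⊕b14⊕b15⊕b24⊕b25⊕b26⊕b27⊕b28⊕b29⊕b30⊕b31 = 1⊕1⊕0⊕1⊕0⊕0⊕0⊕0⊕1⊕1⊕0⊕0⊕0⊕1⊕0⊕1 = 1
s16: b16⊕b17⊕b18⊕b19⊕b20⊕b21⊕b22⊕b23⊕b24⊕b25⊕b26⊕b27⊕b28⊕b29⊕b30⊕b31 = 1⊕0⊕0⊕0⊕0⊕1⊕1⊕0⊕1⊕1⊕0⊕0⊕0⊕1⊕0⊕1 = 1
Syndrome (s16...s1) = 11101 → position 29.
Flip bit 29: corrected codeword = 0100100110100001000011011000001
Data bits at positions 3,5,6,7,9,10,11,12,13,14,15,17,18,19,20,21,22,23,24,25,26,27,28,29,30,31: 01001010000000011011000001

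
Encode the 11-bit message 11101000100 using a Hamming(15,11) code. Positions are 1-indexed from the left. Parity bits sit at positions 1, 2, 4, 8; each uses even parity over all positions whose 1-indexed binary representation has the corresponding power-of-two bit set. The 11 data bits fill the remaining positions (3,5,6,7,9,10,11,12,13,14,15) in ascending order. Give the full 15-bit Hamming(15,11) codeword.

001111001000100

Place data bits at non-power-of-two positions: b3=1, b5=1, b6=1, b7=0, b9=1, b10=0, b11=0, b12=0, b13=1, b14=0, b15=0.
p1 = XOR of data positions {3,5,7,9,11,13,15} = 1⊕1⊕0⊕1⊕0⊕1⊕0 = 0
p2 = XOR of data positions {3,6,7,10,11,14,15} = 1⊕1⊕0⊕0⊕0⊕0⊕0 = 0
p4 = XOR of data positions {5,6,7,12,13,14,15} = 1⊕1⊕0⊕0⊕1⊕0⊕0 = 1
p8 = XOR of data positions {9,10,11,12,13,14,15} = 1⊕0⊕0⊕0⊕1⊕0⊕0 = 0
Codeword b1..b15 = 001111001000100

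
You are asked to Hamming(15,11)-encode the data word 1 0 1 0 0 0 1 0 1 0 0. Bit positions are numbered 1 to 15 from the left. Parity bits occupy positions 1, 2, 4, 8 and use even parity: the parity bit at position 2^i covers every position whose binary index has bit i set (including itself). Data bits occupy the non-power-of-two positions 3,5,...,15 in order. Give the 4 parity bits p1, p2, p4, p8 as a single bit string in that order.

Place data bits at non-power-of-two positions: b3=1, b5=0, b6=1, b7=0, b9=0, b10=0, b11=1, b12=0, b13=1, b14=0, b15=0.
p1 = XOR of data positions {3,5,7,9,11,13,15} = 1⊕0⊕0⊕0⊕1⊕1⊕0 = 1
p2 = XOR of data positions {3,6,7,10,11,14,15} = 1⊕1⊕0⊕0⊕1⊕0⊕0 = 1
p4 = XOR of data positions {5,6,7,12,13,14,15} = 0⊕1⊕0⊕0⊕1⊕0⊕0 = 0
p8 = XOR of data positions {9,10,11,12,13,14,15} = 0⊕0⊕1⊕0⊕1⊕0⊕0 = 0
Parity bits p1,p2,p4,p8 = 1100

1100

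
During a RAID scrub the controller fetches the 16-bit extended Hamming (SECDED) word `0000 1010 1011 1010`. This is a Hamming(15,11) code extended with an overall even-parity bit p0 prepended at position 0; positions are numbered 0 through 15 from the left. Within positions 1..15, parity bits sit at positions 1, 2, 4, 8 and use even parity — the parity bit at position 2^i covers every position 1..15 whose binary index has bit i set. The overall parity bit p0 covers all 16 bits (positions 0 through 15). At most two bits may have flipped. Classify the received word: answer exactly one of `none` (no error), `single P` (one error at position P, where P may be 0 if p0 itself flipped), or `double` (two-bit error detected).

s1: b1⊕b3⊕b5⊕b7⊕b9⊕b11⊕b13⊕b15 = 0⊕0⊕0⊕0⊕0⊕1⊕0⊕0 = 1
s2: b2⊕b3⊕b6⊕b7⊕b10⊕b11⊕b14⊕b15 = 0⊕0⊕1⊕0⊕1⊕1⊕1⊕0 = 0
s4: b4⊕b5⊕b6⊕b7⊕b12⊕b13⊕b14⊕b15 = 1⊕0⊕1⊕0⊕1⊕0⊕1⊕0 = 0
s8: b8⊕b9⊕b10⊕b11⊕b12⊕b13⊕b14⊕b15 = 1⊕0⊕1⊕1⊕1⊕0⊕1⊕0 = 1
Syndrome (s8...s1) = 1001 → position 9.
Overall parity (XOR of all 16 bits, including p0): 0⊕0⊕0⊕0⊕1⊕0⊕1⊕0⊕1⊕0⊕1⊕1⊕1⊕0⊕1⊕0 = 1
Overall=1, syndrome position=9 → single-bit error at position 9.

single 9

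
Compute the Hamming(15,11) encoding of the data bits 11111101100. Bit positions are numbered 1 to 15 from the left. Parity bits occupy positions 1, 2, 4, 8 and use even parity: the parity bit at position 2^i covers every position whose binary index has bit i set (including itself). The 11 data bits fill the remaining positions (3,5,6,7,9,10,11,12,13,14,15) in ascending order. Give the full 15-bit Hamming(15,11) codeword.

Place data bits at non-power-of-two positions: b3=1, b5=1, b6=1, b7=1, b9=1, b10=1, b11=0, b12=1, b13=1, b14=0, b15=0.
p1 = XOR of data positions {3,5,7,9,11,13,15} = 1⊕1⊕1⊕1⊕0⊕1⊕0 = 1
p2 = XOR of data positions {3,6,7,10,11,14,15} = 1⊕1⊕1⊕1⊕0⊕0⊕0 = 0
p4 = XOR of data positions {5,6,7,12,13,14,15} = 1⊕1⊕1⊕1⊕1⊕0⊕0 = 1
p8 = XOR of data positions {9,10,11,12,13,14,15} = 1⊕1⊕0⊕1⊕1⊕0⊕0 = 0
Codeword b1..b15 = 101111101101100

101111101101100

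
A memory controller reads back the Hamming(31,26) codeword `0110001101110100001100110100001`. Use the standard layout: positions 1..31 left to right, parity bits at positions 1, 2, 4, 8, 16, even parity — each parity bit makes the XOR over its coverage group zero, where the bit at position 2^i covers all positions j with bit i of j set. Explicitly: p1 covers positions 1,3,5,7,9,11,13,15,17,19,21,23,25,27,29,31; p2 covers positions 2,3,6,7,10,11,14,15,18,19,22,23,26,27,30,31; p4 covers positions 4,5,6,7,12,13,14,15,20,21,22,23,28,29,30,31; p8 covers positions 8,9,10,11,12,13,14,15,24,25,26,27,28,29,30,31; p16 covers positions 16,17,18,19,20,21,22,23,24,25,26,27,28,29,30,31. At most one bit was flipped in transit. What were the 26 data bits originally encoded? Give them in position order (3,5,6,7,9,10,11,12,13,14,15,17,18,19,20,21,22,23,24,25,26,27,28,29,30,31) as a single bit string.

s1: b1⊕b3⊕b5⊕b7⊕b9⊕b11⊕b13⊕b15⊕b17⊕b19⊕b21⊕b23⊕b25⊕b27⊕b29⊕b31 = 0⊕1⊕0⊕1⊕0⊕1⊕0⊕0⊕0⊕1⊕0⊕1⊕0⊕0⊕0⊕1 = 0
s2: b2⊕b3⊕b6⊕b7⊕b10⊕b11⊕b14⊕b15⊕b18⊕b19⊕b22⊕b23⊕b26⊕b27⊕b30⊕b31 = 1⊕1⊕0⊕1⊕1⊕1⊕1⊕0⊕0⊕1⊕0⊕1⊕1⊕0⊕0⊕1 = 0
s4: b4⊕b5⊕b6⊕b7⊕b12⊕b13⊕b14⊕b15⊕b20⊕b21⊕b22⊕b23⊕b28⊕b29⊕b30⊕b31 = 0⊕0⊕0⊕1⊕1⊕0⊕1⊕0⊕1⊕0⊕0⊕1⊕0⊕0⊕0⊕1 = 0
s8: b8⊕b9⊕b10⊕b11⊕b12⊕b13⊕b14⊕b15⊕b24⊕b25⊕b26⊕b27⊕b28⊕b29⊕b30⊕b31 = 1⊕0⊕1⊕1⊕1⊕0⊕1⊕0⊕1⊕0⊕1⊕0⊕0⊕0⊕0⊕1 = 0
s16: b16⊕b17⊕b18⊕b19⊕b20⊕b21⊕b22⊕b23⊕b24⊕b25⊕b26⊕b27⊕b28⊕b29⊕b30⊕b31 = 0⊕0⊕0⊕1⊕1⊕0⊕0⊕1⊕1⊕0⊕1⊕0⊕0⊕0⊕0⊕1 = 0
Syndrome (s16...s1) = 00000 → position 0 (no error).
No correction needed.
Data bits at positions 3,5,6,7,9,10,11,12,13,14,15,17,18,19,20,21,22,23,24,25,26,27,28,29,30,31: 10010111010001100110100001

10010111010001100110100001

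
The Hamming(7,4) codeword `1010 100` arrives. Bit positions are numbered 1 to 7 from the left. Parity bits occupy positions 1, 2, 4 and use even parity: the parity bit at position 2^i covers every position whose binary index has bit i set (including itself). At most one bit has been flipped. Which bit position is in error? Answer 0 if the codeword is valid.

s1: b1⊕b3⊕b5⊕b7 = 1⊕1⊕1⊕0 = 1
s2: b2⊕b3⊕b6⊕b7 = 0⊕1⊕0⊕0 = 1
s4: b4⊕b5⊕b6⊕b7 = 0⊕1⊕0⊕0 = 1
Syndrome (s4...s1) = 111 → position 7.

7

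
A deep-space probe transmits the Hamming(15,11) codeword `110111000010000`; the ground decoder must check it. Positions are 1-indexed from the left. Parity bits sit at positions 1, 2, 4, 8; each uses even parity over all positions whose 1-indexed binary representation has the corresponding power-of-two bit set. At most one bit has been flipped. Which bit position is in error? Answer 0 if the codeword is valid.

15

s1: b1⊕b3⊕b5⊕b7⊕b9⊕b11⊕b13⊕b15 = 1⊕0⊕1⊕0⊕0⊕1⊕0⊕0 = 1
s2: b2⊕b3⊕b6⊕b7⊕b10⊕b11⊕b14⊕b15 = 1⊕0⊕1⊕0⊕0⊕1⊕0⊕0 = 1
s4: b4⊕b5⊕b6⊕b7⊕b12⊕b13⊕b14⊕b15 = 1⊕1⊕1⊕0⊕0⊕0⊕0⊕0 = 1
s8: b8⊕b9⊕b10⊕b11⊕b12⊕b13⊕b14⊕b15 = 0⊕0⊕0⊕1⊕0⊕0⊕0⊕0 = 1
Syndrome (s8...s1) = 1111 → position 15.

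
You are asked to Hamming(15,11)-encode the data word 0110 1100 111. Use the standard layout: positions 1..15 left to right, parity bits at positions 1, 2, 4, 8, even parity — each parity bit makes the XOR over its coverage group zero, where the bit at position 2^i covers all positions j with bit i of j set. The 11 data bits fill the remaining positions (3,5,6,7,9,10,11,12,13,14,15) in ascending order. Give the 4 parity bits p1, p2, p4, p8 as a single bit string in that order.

Place data bits at non-power-of-two positions: b3=0, b5=1, b6=1, b7=0, b9=1, b10=1, b11=0, b12=0, b13=1, b14=1, b15=1.
p1 = XOR of data positions {3,5,7,9,11,13,15} = 0⊕1⊕0⊕1⊕0⊕1⊕1 = 0
p2 = XOR of data positions {3,6,7,10,11,14,15} = 0⊕1⊕0⊕1⊕0⊕1⊕1 = 0
p4 = XOR of data positions {5,6,7,12,13,14,15} = 1⊕1⊕0⊕0⊕1⊕1⊕1 = 1
p8 = XOR of data positions {9,10,11,12,13,14,15} = 1⊕1⊕0⊕0⊕1⊕1⊕1 = 1
Parity bits p1,p2,p4,p8 = 0011

0011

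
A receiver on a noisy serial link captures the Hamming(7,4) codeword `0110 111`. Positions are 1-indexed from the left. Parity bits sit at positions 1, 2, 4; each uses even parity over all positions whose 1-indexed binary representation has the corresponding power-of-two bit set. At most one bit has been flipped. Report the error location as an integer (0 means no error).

s1: b1⊕b3⊕b5⊕b7 = 0⊕1⊕1⊕1 = 1
s2: b2⊕b3⊕b6⊕b7 = 1⊕1⊕1⊕1 = 0
s4: b4⊕b5⊕b6⊕b7 = 0⊕1⊕1⊕1 = 1
Syndrome (s4...s1) = 101 → position 5.

5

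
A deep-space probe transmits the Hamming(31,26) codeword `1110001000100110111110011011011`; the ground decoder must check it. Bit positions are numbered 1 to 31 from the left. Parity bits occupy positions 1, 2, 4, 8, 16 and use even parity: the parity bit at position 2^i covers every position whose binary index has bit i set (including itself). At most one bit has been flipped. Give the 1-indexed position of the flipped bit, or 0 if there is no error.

27

s1: b1⊕b3⊕b5⊕b7⊕b9⊕b11⊕b13⊕b15⊕b17⊕b19⊕b21⊕b23⊕b25⊕b27⊕b29⊕b31 = 1⊕1⊕0⊕1⊕0⊕1⊕0⊕1⊕1⊕1⊕1⊕0⊕1⊕1⊕0⊕1 = 1
s2: b2⊕b3⊕b6⊕b7⊕b10⊕b11⊕b14⊕b15⊕b18⊕b19⊕b22⊕b23⊕b26⊕b27⊕b30⊕b31 = 1⊕1⊕0⊕1⊕0⊕1⊕1⊕1⊕1⊕1⊕0⊕0⊕0⊕1⊕1⊕1 = 1
s4: b4⊕b5⊕b6⊕b7⊕b12⊕b13⊕b14⊕b15⊕b20⊕b21⊕b22⊕b23⊕b28⊕b29⊕b30⊕b31 = 0⊕0⊕0⊕1⊕0⊕0⊕1⊕1⊕1⊕1⊕0⊕0⊕1⊕0⊕1⊕1 = 0
s8: b8⊕b9⊕b10⊕b11⊕b12⊕b13⊕b14⊕b15⊕b24⊕b25⊕b26⊕b27⊕b28⊕b29⊕b30⊕b31 = 0⊕0⊕0⊕1⊕0⊕0⊕1⊕1⊕1⊕1⊕0⊕1⊕1⊕0⊕1⊕1 = 1
s16: b16⊕b17⊕b18⊕b19⊕b20⊕b21⊕b22⊕b23⊕b24⊕b25⊕b26⊕b27⊕b28⊕b29⊕b30⊕b31 = 0⊕1⊕1⊕1⊕1⊕1⊕0⊕0⊕1⊕1⊕0⊕1⊕1⊕0⊕1⊕1 = 1
Syndrome (s16...s1) = 11011 → position 27.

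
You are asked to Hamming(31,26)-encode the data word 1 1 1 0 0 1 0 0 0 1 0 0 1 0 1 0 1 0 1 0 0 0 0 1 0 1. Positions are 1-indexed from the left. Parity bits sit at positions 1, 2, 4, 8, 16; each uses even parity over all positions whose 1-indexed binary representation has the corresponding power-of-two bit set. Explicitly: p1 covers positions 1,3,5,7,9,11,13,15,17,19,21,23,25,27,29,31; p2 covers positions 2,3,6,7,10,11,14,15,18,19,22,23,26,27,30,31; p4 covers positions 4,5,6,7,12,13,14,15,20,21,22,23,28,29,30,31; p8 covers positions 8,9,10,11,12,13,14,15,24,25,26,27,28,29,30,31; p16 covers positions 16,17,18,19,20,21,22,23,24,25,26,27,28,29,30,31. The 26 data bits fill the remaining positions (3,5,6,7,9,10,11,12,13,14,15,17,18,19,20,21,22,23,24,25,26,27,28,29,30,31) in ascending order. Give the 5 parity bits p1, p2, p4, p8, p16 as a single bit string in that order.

01110

Place data bits at non-power-of-two positions: b3=1, b5=1, b6=1, b7=0, b9=0, b10=1, b11=0, b12=0, b13=0, b14=1, b15=0, b17=0, b18=1, b19=0, b20=1, b21=0, b22=1, b23=0, b24=1, b25=0, b26=0, b27=0, b28=0, b29=1, b30=0, b31=1.
p1 = XOR of data positions {3,5,7,9,11,13,15,17,19,21,23,25,27,29,31} = 1⊕1⊕0⊕0⊕0⊕0⊕0⊕0⊕0⊕0⊕0⊕0⊕0⊕1⊕1 = 0
p2 = XOR of data positions {3,6,7,10,11,14,15,18,19,22,23,26,27,30,31} = 1⊕1⊕0⊕1⊕0⊕1⊕0⊕1⊕0⊕1⊕0⊕0⊕0⊕0⊕1 = 1
p4 = XOR of data positions {5,6,7,12,13,14,15,20,21,22,23,28,29,30,31} = 1⊕1⊕0⊕0⊕0⊕1⊕0⊕1⊕0⊕1⊕0⊕0⊕1⊕0⊕1 = 1
p8 = XOR of data positions {9,10,11,12,13,14,15,24,25,26,27,28,29,30,31} = 0⊕1⊕0⊕0⊕0⊕1⊕0⊕1⊕0⊕0⊕0⊕0⊕1⊕0⊕1 = 1
p16 = XOR of data positions {17,18,19,20,21,22,23,24,25,26,27,28,29,30,31} = 0⊕1⊕0⊕1⊕0⊕1⊕0⊕1⊕0⊕0⊕0⊕0⊕1⊕0⊕1 = 0
Parity bits p1,p2,p4,p8,p16 = 01110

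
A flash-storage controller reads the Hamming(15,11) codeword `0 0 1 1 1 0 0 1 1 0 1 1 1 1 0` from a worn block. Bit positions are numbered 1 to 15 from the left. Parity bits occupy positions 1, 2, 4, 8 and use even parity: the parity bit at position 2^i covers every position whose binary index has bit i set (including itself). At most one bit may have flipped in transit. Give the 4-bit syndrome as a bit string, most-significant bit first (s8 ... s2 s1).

s1: b1⊕b3⊕b5⊕b7⊕b9⊕b11⊕b13⊕b15 = 0⊕1⊕1⊕0⊕1⊕1⊕1⊕0 = 1
s2: b2⊕b3⊕b6⊕b7⊕b10⊕b11⊕b14⊕b15 = 0⊕1⊕0⊕0⊕0⊕1⊕1⊕0 = 1
s4: b4⊕b5⊕b6⊕b7⊕b12⊕b13⊕b14⊕b15 = 1⊕1⊕0⊕0⊕1⊕1⊕1⊕0 = 1
s8: b8⊕b9⊕b10⊕b11⊕b12⊕b13⊕b14⊕b15 = 1⊕1⊕0⊕1⊕1⊕1⊕1⊕0 = 0
Syndrome (s8...s1) = 0111 → position 7.

0111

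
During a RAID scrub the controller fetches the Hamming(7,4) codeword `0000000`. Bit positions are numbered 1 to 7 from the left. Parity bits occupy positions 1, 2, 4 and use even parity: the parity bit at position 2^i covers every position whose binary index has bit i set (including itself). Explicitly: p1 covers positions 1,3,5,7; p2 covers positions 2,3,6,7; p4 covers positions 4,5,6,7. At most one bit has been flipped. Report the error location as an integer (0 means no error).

s1: b1⊕b3⊕b5⊕b7 = 0⊕0⊕0⊕0 = 0
s2: b2⊕b3⊕b6⊕b7 = 0⊕0⊕0⊕0 = 0
s4: b4⊕b5⊕b6⊕b7 = 0⊕0⊕0⊕0 = 0
Syndrome (s4...s1) = 000 → position 0 (no error).

0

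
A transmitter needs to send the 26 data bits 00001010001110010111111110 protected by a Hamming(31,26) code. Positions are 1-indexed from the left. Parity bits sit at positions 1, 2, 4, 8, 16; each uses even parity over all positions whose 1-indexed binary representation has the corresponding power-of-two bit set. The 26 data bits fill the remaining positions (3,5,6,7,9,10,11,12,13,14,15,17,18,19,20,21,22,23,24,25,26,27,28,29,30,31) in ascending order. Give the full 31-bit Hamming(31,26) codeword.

Place data bits at non-power-of-two positions: b3=0, b5=0, b6=0, b7=0, b9=1, b10=0, b11=1, b12=0, b13=0, b14=0, b15=1, b17=1, b18=1, b19=0, b20=0, b21=1, b22=0, b23=1, b24=1, b25=1, b26=1, b27=1, b28=1, b29=1, b30=1, b31=0.
p1 = XOR of data positions {3,5,7,9,11,13,15,17,19,21,23,25,27,29,31} = 0⊕0⊕0⊕1⊕1⊕0⊕1⊕1⊕0⊕1⊕1⊕1⊕1⊕1⊕0 = 1
p2 = XOR of data positions {3,6,7,10,11,14,15,18,19,22,23,26,27,30,31} = 0⊕0⊕0⊕0⊕1⊕0⊕1⊕1⊕0⊕0⊕1⊕1⊕1⊕1⊕0 = 1
p4 = XOR of data positions {5,6,7,12,13,14,15,20,21,22,23,28,29,30,31} = 0⊕0⊕0⊕0⊕0⊕0⊕1⊕0⊕1⊕0⊕1⊕1⊕1⊕1⊕0 = 0
p8 = XOR of data positions {9,10,11,12,13,14,15,24,25,26,27,28,29,30,31} = 1⊕0⊕1⊕0⊕0⊕0⊕1⊕1⊕1⊕1⊕1⊕1⊕1⊕1⊕0 = 0
p16 = XOR of data positions {17,18,19,20,21,22,23,24,25,26,27,28,29,30,31} = 1⊕1⊕0⊕0⊕1⊕0⊕1⊕1⊕1⊕1⊕1⊕1⊕1⊕1⊕0 = 1
Codeword b1..b31 = 1100000010100011110010111111110

1100000010100011110010111111110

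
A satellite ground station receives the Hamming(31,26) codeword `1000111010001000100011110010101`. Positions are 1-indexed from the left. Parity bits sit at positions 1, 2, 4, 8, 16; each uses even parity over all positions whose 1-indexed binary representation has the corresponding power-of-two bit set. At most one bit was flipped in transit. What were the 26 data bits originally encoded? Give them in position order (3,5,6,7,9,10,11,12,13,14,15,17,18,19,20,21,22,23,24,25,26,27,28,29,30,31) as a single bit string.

s1: b1⊕b3⊕b5⊕b7⊕b9⊕b11⊕b13⊕b15⊕b17⊕b19⊕b21⊕b23⊕b25⊕b27⊕b29⊕b31 = 1⊕0⊕1⊕1⊕1⊕0⊕1⊕0⊕1⊕0⊕1⊕1⊕0⊕1⊕1⊕1 = 1
s2: b2⊕b3⊕b6⊕b7⊕b10⊕b11⊕b14⊕b15⊕b18⊕b19⊕b22⊕b23⊕b26⊕b27⊕b30⊕b31 = 0⊕0⊕1⊕1⊕0⊕0⊕0⊕0⊕0⊕0⊕1⊕1⊕0⊕1⊕0⊕1 = 0
s4: b4⊕b5⊕b6⊕b7⊕b12⊕b13⊕b14⊕b15⊕b20⊕b21⊕b22⊕b23⊕b28⊕b29⊕b30⊕b31 = 0⊕1⊕1⊕1⊕0⊕1⊕0⊕0⊕0⊕1⊕1⊕1⊕0⊕1⊕0⊕1 = 1
s8: b8⊕b9⊕b10⊕b11⊕b12⊕b13⊕b14⊕b15⊕b24⊕b25⊕b26⊕b27⊕b28⊕b29⊕b30⊕b31 = 0⊕1⊕0⊕0⊕0⊕1⊕0⊕0⊕1⊕0⊕0⊕1⊕0⊕1⊕0⊕1 = 0
s16: b16⊕b17⊕b18⊕b19⊕b20⊕b21⊕b22⊕b23⊕b24⊕b25⊕b26⊕b27⊕b28⊕b29⊕b30⊕b31 = 0⊕1⊕0⊕0⊕0⊕1⊕1⊕1⊕1⊕0⊕0⊕1⊕0⊕1⊕0⊕1 = 0
Syndrome (s16...s1) = 00101 → position 5.
Flip bit 5: corrected codeword = 1000011010001000100011110010101
Data bits at positions 3,5,6,7,9,10,11,12,13,14,15,17,18,19,20,21,22,23,24,25,26,27,28,29,30,31: 00111000100100011110010101

00111000100100011110010101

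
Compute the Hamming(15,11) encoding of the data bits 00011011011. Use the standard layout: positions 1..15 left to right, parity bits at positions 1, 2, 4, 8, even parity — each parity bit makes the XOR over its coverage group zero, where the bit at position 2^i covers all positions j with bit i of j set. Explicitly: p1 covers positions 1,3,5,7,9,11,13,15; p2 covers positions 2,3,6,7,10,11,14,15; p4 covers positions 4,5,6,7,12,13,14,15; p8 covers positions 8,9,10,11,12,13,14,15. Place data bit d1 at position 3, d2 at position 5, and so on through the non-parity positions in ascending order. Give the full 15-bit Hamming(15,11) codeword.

000000111011011

Place data bits at non-power-of-two positions: b3=0, b5=0, b6=0, b7=1, b9=1, b10=0, b11=1, b12=1, b13=0, b14=1, b15=1.
p1 = XOR of data positions {3,5,7,9,11,13,15} = 0⊕0⊕1⊕1⊕1⊕0⊕1 = 0
p2 = XOR of data positions {3,6,7,10,11,14,15} = 0⊕0⊕1⊕0⊕1⊕1⊕1 = 0
p4 = XOR of data positions {5,6,7,12,13,14,15} = 0⊕0⊕1⊕1⊕0⊕1⊕1 = 0
p8 = XOR of data positions {9,10,11,12,13,14,15} = 1⊕0⊕1⊕1⊕0⊕1⊕1 = 1
Codeword b1..b15 = 000000111011011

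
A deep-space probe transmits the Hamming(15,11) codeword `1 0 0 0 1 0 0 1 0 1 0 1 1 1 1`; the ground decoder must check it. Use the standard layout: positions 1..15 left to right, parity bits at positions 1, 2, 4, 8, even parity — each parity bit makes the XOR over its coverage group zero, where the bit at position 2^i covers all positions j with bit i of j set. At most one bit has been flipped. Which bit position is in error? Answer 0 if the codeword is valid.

6

s1: b1⊕b3⊕b5⊕b7⊕b9⊕b11⊕b13⊕b15 = 1⊕0⊕1⊕0⊕0⊕0⊕1⊕1 = 0
s2: b2⊕b3⊕b6⊕b7⊕b10⊕b11⊕b14⊕b15 = 0⊕0⊕0⊕0⊕1⊕0⊕1⊕1 = 1
s4: b4⊕b5⊕b6⊕b7⊕b12⊕b13⊕b14⊕b15 = 0⊕1⊕0⊕0⊕1⊕1⊕1⊕1 = 1
s8: b8⊕b9⊕b10⊕b11⊕b12⊕b13⊕b14⊕b15 = 1⊕0⊕1⊕0⊕1⊕1⊕1⊕1 = 0
Syndrome (s8...s1) = 0110 → position 6.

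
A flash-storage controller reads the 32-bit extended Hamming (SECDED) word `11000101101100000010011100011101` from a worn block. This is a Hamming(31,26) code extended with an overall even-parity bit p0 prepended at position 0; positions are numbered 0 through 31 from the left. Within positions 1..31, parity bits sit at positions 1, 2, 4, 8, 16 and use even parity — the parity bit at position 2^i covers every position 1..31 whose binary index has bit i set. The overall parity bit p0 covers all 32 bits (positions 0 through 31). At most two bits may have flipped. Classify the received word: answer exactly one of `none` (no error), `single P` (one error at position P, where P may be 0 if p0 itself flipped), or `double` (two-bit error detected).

single 9

s1: b1⊕b3⊕b5⊕b7⊕b9⊕b11⊕b13⊕b15⊕b17⊕b19⊕b21⊕b23⊕b25⊕b27⊕b29⊕b31 = 1⊕0⊕1⊕1⊕0⊕1⊕0⊕0⊕0⊕0⊕1⊕1⊕0⊕1⊕1⊕1 = 1
s2: b2⊕b3⊕b6⊕b7⊕b10⊕b11⊕b14⊕b15⊕b18⊕b19⊕b22⊕b23⊕b26⊕b27⊕b30⊕b31 = 0⊕0⊕0⊕1⊕1⊕1⊕0⊕0⊕1⊕0⊕1⊕1⊕0⊕1⊕0⊕1 = 0
s4: b4⊕b5⊕b6⊕b7⊕b12⊕b13⊕b14⊕b15⊕b20⊕b21⊕b22⊕b23⊕b28⊕b29⊕b30⊕b31 = 0⊕1⊕0⊕1⊕0⊕0⊕0⊕0⊕0⊕1⊕1⊕1⊕1⊕1⊕0⊕1 = 0
s8: b8⊕b9⊕b10⊕b11⊕b12⊕b13⊕b14⊕b15⊕b24⊕b25⊕b26⊕b27⊕b28⊕b29⊕b30⊕b31 = 1⊕0⊕1⊕1⊕0⊕0⊕0⊕0⊕0⊕0⊕0⊕1⊕1⊕1⊕0⊕1 = 1
s16: b16⊕b17⊕b18⊕b19⊕b20⊕b21⊕b22⊕b23⊕b24⊕b25⊕b26⊕b27⊕b28⊕b29⊕b30⊕b31 = 0⊕0⊕1⊕0⊕0⊕1⊕1⊕1⊕0⊕0⊕0⊕1⊕1⊕1⊕0⊕1 = 0
Syndrome (s16...s1) = 01001 → position 9.
Overall parity (XOR of all 32 bits, including p0): 1⊕1⊕0⊕0⊕0⊕1⊕0⊕1⊕1⊕0⊕1⊕1⊕0⊕0⊕0⊕0⊕0⊕0⊕1⊕0⊕0⊕1⊕1⊕1⊕0⊕0⊕0⊕1⊕1⊕1⊕0⊕1 = 1
Overall=1, syndrome position=9 → single-bit error at position 9.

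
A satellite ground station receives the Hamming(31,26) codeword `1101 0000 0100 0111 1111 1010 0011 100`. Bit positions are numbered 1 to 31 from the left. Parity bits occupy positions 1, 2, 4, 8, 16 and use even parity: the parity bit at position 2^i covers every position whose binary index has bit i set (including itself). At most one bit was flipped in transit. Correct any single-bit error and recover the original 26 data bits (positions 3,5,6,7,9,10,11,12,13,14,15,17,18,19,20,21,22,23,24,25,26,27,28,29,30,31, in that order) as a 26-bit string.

00000100011111110100011100

s1: b1⊕b3⊕b5⊕b7⊕b9⊕b11⊕b13⊕b15⊕b17⊕b19⊕b21⊕b23⊕b25⊕b27⊕b29⊕b31 = 1⊕0⊕0⊕0⊕0⊕0⊕0⊕1⊕1⊕1⊕1⊕1⊕0⊕1⊕1⊕0 = 0
s2: b2⊕b3⊕b6⊕b7⊕b10⊕b11⊕b14⊕b15⊕b18⊕b19⊕b22⊕b23⊕b26⊕b27⊕b30⊕b31 = 1⊕0⊕0⊕0⊕1⊕0⊕1⊕1⊕1⊕1⊕0⊕1⊕0⊕1⊕0⊕0 = 0
s4: b4⊕b5⊕b6⊕b7⊕b12⊕b13⊕b14⊕b15⊕b20⊕b21⊕b22⊕b23⊕b28⊕b29⊕b30⊕b31 = 1⊕0⊕0⊕0⊕0⊕0⊕1⊕1⊕1⊕1⊕0⊕1⊕1⊕1⊕0⊕0 = 0
s8: b8⊕b9⊕b10⊕b11⊕b12⊕b13⊕b14⊕b15⊕b24⊕b25⊕b26⊕b27⊕b28⊕b29⊕b30⊕b31 = 0⊕0⊕1⊕0⊕0⊕0⊕1⊕1⊕0⊕0⊕0⊕1⊕1⊕1⊕0⊕0 = 0
s16: b16⊕b17⊕b18⊕b19⊕b20⊕b21⊕b22⊕b23⊕b24⊕b25⊕b26⊕b27⊕b28⊕b29⊕b30⊕b31 = 1⊕1⊕1⊕1⊕1⊕1⊕0⊕1⊕0⊕0⊕0⊕1⊕1⊕1⊕0⊕0 = 0
Syndrome (s16...s1) = 00000 → position 0 (no error).
No correction needed.
Data bits at positions 3,5,6,7,9,10,11,12,13,14,15,17,18,19,20,21,22,23,24,25,26,27,28,29,30,31: 00000100011111110100011100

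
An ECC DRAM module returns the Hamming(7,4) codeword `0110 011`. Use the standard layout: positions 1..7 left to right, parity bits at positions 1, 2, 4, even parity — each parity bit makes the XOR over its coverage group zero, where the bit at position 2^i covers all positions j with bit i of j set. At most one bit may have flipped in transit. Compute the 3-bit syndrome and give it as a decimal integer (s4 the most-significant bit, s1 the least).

s1: b1⊕b3⊕b5⊕b7 = 0⊕1⊕0⊕1 = 0
s2: b2⊕b3⊕b6⊕b7 = 1⊕1⊕1⊕1 = 0
s4: b4⊕b5⊕b6⊕b7 = 0⊕0⊕1⊕1 = 0
Syndrome (s4...s1) = 000 → position 0 (no error).

0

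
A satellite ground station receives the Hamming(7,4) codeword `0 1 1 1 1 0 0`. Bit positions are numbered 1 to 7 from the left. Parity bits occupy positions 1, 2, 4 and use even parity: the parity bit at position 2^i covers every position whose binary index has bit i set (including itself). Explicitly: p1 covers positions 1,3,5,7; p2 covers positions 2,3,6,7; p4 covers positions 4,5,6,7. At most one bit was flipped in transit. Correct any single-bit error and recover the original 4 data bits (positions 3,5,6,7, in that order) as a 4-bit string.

1100

s1: b1⊕b3⊕b5⊕b7 = 0⊕1⊕1⊕0 = 0
s2: b2⊕b3⊕b6⊕b7 = 1⊕1⊕0⊕0 = 0
s4: b4⊕b5⊕b6⊕b7 = 1⊕1⊕0⊕0 = 0
Syndrome (s4...s1) = 000 → position 0 (no error).
No correction needed.
Data bits at positions 3,5,6,7: 1100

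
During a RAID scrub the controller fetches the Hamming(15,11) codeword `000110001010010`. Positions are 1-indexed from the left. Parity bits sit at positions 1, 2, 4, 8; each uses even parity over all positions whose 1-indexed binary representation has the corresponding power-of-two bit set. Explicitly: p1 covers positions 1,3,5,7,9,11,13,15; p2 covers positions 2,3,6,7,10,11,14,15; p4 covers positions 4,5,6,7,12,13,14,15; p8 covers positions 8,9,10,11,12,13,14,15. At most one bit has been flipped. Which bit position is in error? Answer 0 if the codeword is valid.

s1: b1⊕b3⊕b5⊕b7⊕b9⊕b11⊕b13⊕b15 = 0⊕0⊕1⊕0⊕1⊕1⊕0⊕0 = 1
s2: b2⊕b3⊕b6⊕b7⊕b10⊕b11⊕b14⊕b15 = 0⊕0⊕0⊕0⊕0⊕1⊕1⊕0 = 0
s4: b4⊕b5⊕b6⊕b7⊕b12⊕b13⊕b14⊕b15 = 1⊕1⊕0⊕0⊕0⊕0⊕1⊕0 = 1
s8: b8⊕b9⊕b10⊕b11⊕b12⊕b13⊕b14⊕b15 = 0⊕1⊕0⊕1⊕0⊕0⊕1⊕0 = 1
Syndrome (s8...s1) = 1101 → position 13.

13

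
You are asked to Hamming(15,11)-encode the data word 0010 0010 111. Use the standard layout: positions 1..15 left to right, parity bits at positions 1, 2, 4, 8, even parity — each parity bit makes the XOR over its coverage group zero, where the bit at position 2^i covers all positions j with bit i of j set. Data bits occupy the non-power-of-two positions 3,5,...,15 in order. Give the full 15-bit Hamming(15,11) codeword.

100001000010111

Place data bits at non-power-of-two positions: b3=0, b5=0, b6=1, b7=0, b9=0, b10=0, b11=1, b12=0, b13=1, b14=1, b15=1.
p1 = XOR of data positions {3,5,7,9,11,13,15} = 0⊕0⊕0⊕0⊕1⊕1⊕1 = 1
p2 = XOR of data positions {3,6,7,10,11,14,15} = 0⊕1⊕0⊕0⊕1⊕1⊕1 = 0
p4 = XOR of data positions {5,6,7,12,13,14,15} = 0⊕1⊕0⊕0⊕1⊕1⊕1 = 0
p8 = XOR of data positions {9,10,11,12,13,14,15} = 0⊕0⊕1⊕0⊕1⊕1⊕1 = 0
Codeword b1..b15 = 100001000010111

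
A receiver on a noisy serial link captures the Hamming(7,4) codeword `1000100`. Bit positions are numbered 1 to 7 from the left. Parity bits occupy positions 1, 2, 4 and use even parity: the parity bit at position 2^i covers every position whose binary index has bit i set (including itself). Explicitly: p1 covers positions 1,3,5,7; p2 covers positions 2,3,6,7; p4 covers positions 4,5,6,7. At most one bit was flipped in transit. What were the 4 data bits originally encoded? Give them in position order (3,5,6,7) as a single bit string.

0100

s1: b1⊕b3⊕b5⊕b7 = 1⊕0⊕1⊕0 = 0
s2: b2⊕b3⊕b6⊕b7 = 0⊕0⊕0⊕0 = 0
s4: b4⊕b5⊕b6⊕b7 = 0⊕1⊕0⊕0 = 1
Syndrome (s4...s1) = 100 → position 4.
Flip bit 4: corrected codeword = 1001100
Data bits at positions 3,5,6,7: 0100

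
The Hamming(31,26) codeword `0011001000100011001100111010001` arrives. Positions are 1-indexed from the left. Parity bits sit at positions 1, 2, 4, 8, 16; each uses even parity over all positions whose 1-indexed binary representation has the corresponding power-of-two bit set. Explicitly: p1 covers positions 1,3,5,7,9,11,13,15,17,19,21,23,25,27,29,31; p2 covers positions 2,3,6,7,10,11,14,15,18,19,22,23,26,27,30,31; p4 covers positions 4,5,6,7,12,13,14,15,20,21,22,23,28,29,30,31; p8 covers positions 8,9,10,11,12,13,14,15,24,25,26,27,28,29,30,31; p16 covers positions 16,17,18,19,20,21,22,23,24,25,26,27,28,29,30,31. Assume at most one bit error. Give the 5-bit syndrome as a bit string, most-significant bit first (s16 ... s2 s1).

s1: b1⊕b3⊕b5⊕b7⊕b9⊕b11⊕b13⊕b15⊕b17⊕b19⊕b21⊕b23⊕b25⊕b27⊕b29⊕b31 = 0⊕1⊕0⊕1⊕0⊕1⊕0⊕1⊕0⊕1⊕0⊕1⊕1⊕1⊕0⊕1 = 1
s2: b2⊕b3⊕b6⊕b7⊕b10⊕b11⊕b14⊕b15⊕b18⊕b19⊕b22⊕b23⊕b26⊕b27⊕b30⊕b31 = 0⊕1⊕0⊕1⊕0⊕1⊕0⊕1⊕0⊕1⊕0⊕1⊕0⊕1⊕0⊕1 = 0
s4: b4⊕b5⊕b6⊕b7⊕b12⊕b13⊕b14⊕b15⊕b20⊕b21⊕b22⊕b23⊕b28⊕b29⊕b30⊕b31 = 1⊕0⊕0⊕1⊕0⊕0⊕0⊕1⊕1⊕0⊕0⊕1⊕0⊕0⊕0⊕1 = 0
s8: b8⊕b9⊕b10⊕b11⊕b12⊕b13⊕b14⊕b15⊕b24⊕b25⊕b26⊕b27⊕b28⊕b29⊕b30⊕b31 = 0⊕0⊕0⊕1⊕0⊕0⊕0⊕1⊕1⊕1⊕0⊕1⊕0⊕0⊕0⊕1 = 0
s16: b16⊕b17⊕b18⊕b19⊕b20⊕b21⊕b22⊕b23⊕b24⊕b25⊕b26⊕b27⊕b28⊕b29⊕b30⊕b31 = 1⊕0⊕0⊕1⊕1⊕0⊕0⊕1⊕1⊕1⊕0⊕1⊕0⊕0⊕0⊕1 = 0
Syndrome (s16...s1) = 00001 → position 1.

00001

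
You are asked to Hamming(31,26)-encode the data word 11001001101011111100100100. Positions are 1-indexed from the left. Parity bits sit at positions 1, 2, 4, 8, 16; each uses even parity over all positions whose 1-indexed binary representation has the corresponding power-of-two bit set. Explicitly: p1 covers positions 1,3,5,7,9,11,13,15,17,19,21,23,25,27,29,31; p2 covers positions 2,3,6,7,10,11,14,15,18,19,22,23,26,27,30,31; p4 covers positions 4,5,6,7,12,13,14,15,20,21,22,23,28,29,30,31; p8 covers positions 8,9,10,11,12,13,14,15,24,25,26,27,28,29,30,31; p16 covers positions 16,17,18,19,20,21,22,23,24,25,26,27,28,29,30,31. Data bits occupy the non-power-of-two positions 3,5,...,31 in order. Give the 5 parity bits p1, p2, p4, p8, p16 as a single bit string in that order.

11100

Place data bits at non-power-of-two positions: b3=1, b5=1, b6=0, b7=0, b9=1, b10=0, b11=0, b12=1, b13=1, b14=0, b15=1, b17=0, b18=1, b19=1, b20=1, b21=1, b22=1, b23=1, b24=0, b25=0, b26=1, b27=0, b28=0, b29=1, b30=0, b31=0.
p1 = XOR of data positions {3,5,7,9,11,13,15,17,19,21,23,25,27,29,31} = 1⊕1⊕0⊕1⊕0⊕1⊕1⊕0⊕1⊕1⊕1⊕0⊕0⊕1⊕0 = 1
p2 = XOR of data positions {3,6,7,10,11,14,15,18,19,22,23,26,27,30,31} = 1⊕0⊕0⊕0⊕0⊕0⊕1⊕1⊕1⊕1⊕1⊕1⊕0⊕0⊕0 = 1
p4 = XOR of data positions {5,6,7,12,13,14,15,20,21,22,23,28,29,30,31} = 1⊕0⊕0⊕1⊕1⊕0⊕1⊕1⊕1⊕1⊕1⊕0⊕1⊕0⊕0 = 1
p8 = XOR of data positions {9,10,11,12,13,14,15,24,25,26,27,28,29,30,31} = 1⊕0⊕0⊕1⊕1⊕0⊕1⊕0⊕0⊕1⊕0⊕0⊕1⊕0⊕0 = 0
p16 = XOR of data positions {17,18,19,20,21,22,23,24,25,26,27,28,29,30,31} = 0⊕1⊕1⊕1⊕1⊕1⊕1⊕0⊕0⊕1⊕0⊕0⊕1⊕0⊕0 = 0
Parity bits p1,p2,p4,p8,p16 = 11100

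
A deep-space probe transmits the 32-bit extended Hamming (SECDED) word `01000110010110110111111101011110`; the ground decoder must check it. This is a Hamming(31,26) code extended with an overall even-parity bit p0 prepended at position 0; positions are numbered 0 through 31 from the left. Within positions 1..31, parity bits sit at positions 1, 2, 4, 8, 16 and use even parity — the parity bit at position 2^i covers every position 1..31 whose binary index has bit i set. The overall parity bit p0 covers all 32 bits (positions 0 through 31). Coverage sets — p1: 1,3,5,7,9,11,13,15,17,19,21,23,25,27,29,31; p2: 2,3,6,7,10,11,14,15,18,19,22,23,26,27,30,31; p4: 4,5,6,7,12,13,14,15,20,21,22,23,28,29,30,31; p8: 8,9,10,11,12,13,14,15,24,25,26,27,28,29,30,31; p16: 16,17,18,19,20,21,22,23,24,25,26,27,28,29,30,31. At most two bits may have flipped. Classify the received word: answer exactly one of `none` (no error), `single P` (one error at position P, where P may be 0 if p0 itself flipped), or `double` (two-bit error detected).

none

s1: b1⊕b3⊕b5⊕b7⊕b9⊕b11⊕b13⊕b15⊕b17⊕b19⊕b21⊕b23⊕b25⊕b27⊕b29⊕b31 = 1⊕0⊕1⊕0⊕1⊕1⊕0⊕1⊕1⊕1⊕1⊕1⊕1⊕1⊕1⊕0 = 0
s2: b2⊕b3⊕b6⊕b7⊕b10⊕b11⊕b14⊕b15⊕b18⊕b19⊕b22⊕b23⊕b26⊕b27⊕b30⊕b31 = 0⊕0⊕1⊕0⊕0⊕1⊕1⊕1⊕1⊕1⊕1⊕1⊕0⊕1⊕1⊕0 = 0
s4: b4⊕b5⊕b6⊕b7⊕b12⊕b13⊕b14⊕b15⊕b20⊕b21⊕b22⊕b23⊕b28⊕b29⊕b30⊕b31 = 0⊕1⊕1⊕0⊕1⊕0⊕1⊕1⊕1⊕1⊕1⊕1⊕1⊕1⊕1⊕0 = 0
s8: b8⊕b9⊕b10⊕b11⊕b12⊕b13⊕b14⊕b15⊕b24⊕b25⊕b26⊕b27⊕b28⊕b29⊕b30⊕b31 = 0⊕1⊕0⊕1⊕1⊕0⊕1⊕1⊕0⊕1⊕0⊕1⊕1⊕1⊕1⊕0 = 0
s16: b16⊕b17⊕b18⊕b19⊕b20⊕b21⊕b22⊕b23⊕b24⊕b25⊕b26⊕b27⊕b28⊕b29⊕b30⊕b31 = 0⊕1⊕1⊕1⊕1⊕1⊕1⊕1⊕0⊕1⊕0⊕1⊕1⊕1⊕1⊕0 = 0
Syndrome (s16...s1) = 00000 → position 0 (no error).
Overall parity (XOR of all 32 bits, including p0): 0⊕1⊕0⊕0⊕0⊕1⊕1⊕0⊕0⊕1⊕0⊕1⊕1⊕0⊕1⊕1⊕0⊕1⊕1⊕1⊕1⊕1⊕1⊕1⊕0⊕1⊕0⊕1⊕1⊕1⊕1⊕0 = 0
Overall=0, syndrome position=0 → no error.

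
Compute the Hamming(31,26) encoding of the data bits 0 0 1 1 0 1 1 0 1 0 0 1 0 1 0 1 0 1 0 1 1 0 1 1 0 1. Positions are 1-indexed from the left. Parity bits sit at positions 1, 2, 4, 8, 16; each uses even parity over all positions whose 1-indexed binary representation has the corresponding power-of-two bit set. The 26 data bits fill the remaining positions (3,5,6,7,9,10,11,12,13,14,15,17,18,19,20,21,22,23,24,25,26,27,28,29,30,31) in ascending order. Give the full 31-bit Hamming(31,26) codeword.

Place data bits at non-power-of-two positions: b3=0, b5=0, b6=1, b7=1, b9=0, b10=1, b11=1, b12=0, b13=1, b14=0, b15=0, b17=1, b18=0, b19=1, b20=0, b21=1, b22=0, b23=1, b24=0, b25=1, b26=1, b27=0, b28=1, b29=1, b30=0, b31=1.
p1 = XOR of data positions {3,5,7,9,11,13,15,17,19,21,23,25,27,29,31} = 0⊕0⊕1⊕0⊕1⊕1⊕0⊕1⊕1⊕1⊕1⊕1⊕0⊕1⊕1 = 0
p2 = XOR of data positions {3,6,7,10,11,14,15,18,19,22,23,26,27,30,31} = 0⊕1⊕1⊕1⊕1⊕0⊕0⊕0⊕1⊕0⊕1⊕1⊕0⊕0⊕1 = 0
p4 = XOR of data positions {5,6,7,12,13,14,15,20,21,22,23,28,29,30,31} = 0⊕1⊕1⊕0⊕1⊕0⊕0⊕0⊕1⊕0⊕1⊕1⊕1⊕0⊕1 = 0
p8 = XOR of data positions {9,10,11,12,13,14,15,24,25,26,27,28,29,30,31} = 0⊕1⊕1⊕0⊕1⊕0⊕0⊕0⊕1⊕1⊕0⊕1⊕1⊕0⊕1 = 0
p16 = XOR of data positions {17,18,19,20,21,22,23,24,25,26,27,28,29,30,31} = 1⊕0⊕1⊕0⊕1⊕0⊕1⊕0⊕1⊕1⊕0⊕1⊕1⊕0⊕1 = 1
Codeword b1..b31 = 0000011001101001101010101101101

0000011001101001101010101101101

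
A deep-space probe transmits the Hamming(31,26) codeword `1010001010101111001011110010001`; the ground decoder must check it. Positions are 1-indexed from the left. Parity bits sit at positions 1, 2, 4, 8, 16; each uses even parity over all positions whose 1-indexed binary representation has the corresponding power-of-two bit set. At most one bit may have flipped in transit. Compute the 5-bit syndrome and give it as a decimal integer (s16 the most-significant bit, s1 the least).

0

s1: b1⊕b3⊕b5⊕b7⊕b9⊕b11⊕b13⊕b15⊕b17⊕b19⊕b21⊕b23⊕b25⊕b27⊕b29⊕b31 = 1⊕1⊕0⊕1⊕1⊕1⊕1⊕1⊕0⊕1⊕1⊕1⊕0⊕1⊕0⊕1 = 0
s2: b2⊕b3⊕b6⊕b7⊕b10⊕b11⊕b14⊕b15⊕b18⊕b19⊕b22⊕b23⊕b26⊕b27⊕b30⊕b31 = 0⊕1⊕0⊕1⊕0⊕1⊕1⊕1⊕0⊕1⊕1⊕1⊕0⊕1⊕0⊕1 = 0
s4: b4⊕b5⊕b6⊕b7⊕b12⊕b13⊕b14⊕b15⊕b20⊕b21⊕b22⊕b23⊕b28⊕b29⊕b30⊕b31 = 0⊕0⊕0⊕1⊕0⊕1⊕1⊕1⊕0⊕1⊕1⊕1⊕0⊕0⊕0⊕1 = 0
s8: b8⊕b9⊕b10⊕b11⊕b12⊕b13⊕b14⊕b15⊕b24⊕b25⊕b26⊕b27⊕b28⊕b29⊕b30⊕b31 = 0⊕1⊕0⊕1⊕0⊕1⊕1⊕1⊕1⊕0⊕0⊕1⊕0⊕0⊕0⊕1 = 0
s16: b16⊕b17⊕b18⊕b19⊕b20⊕b21⊕b22⊕b23⊕b24⊕b25⊕b26⊕b27⊕b28⊕b29⊕b30⊕b31 = 1⊕0⊕0⊕1⊕0⊕1⊕1⊕1⊕1⊕0⊕0⊕1⊕0⊕0⊕0⊕1 = 0
Syndrome (s16...s1) = 00000 → position 0 (no error).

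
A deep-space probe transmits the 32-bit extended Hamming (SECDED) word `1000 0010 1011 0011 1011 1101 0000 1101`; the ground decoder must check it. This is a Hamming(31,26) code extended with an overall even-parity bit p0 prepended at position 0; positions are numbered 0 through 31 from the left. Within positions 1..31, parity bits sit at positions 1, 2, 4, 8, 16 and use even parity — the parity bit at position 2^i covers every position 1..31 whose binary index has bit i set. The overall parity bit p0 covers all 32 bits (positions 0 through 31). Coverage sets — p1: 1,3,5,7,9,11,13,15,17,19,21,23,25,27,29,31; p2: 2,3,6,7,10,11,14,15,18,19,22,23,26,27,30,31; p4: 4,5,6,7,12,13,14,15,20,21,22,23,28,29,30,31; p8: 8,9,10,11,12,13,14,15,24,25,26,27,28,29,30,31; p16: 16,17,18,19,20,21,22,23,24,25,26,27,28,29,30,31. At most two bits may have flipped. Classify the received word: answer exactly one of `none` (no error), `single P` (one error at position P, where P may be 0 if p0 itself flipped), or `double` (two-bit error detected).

s1: b1⊕b3⊕b5⊕b7⊕b9⊕b11⊕b13⊕b15⊕b17⊕b19⊕b21⊕b23⊕b25⊕b27⊕b29⊕b31 = 0⊕0⊕0⊕0⊕0⊕1⊕0⊕1⊕0⊕1⊕1⊕1⊕0⊕0⊕1⊕1 = 1
s2: b2⊕b3⊕b6⊕b7⊕b10⊕b11⊕b14⊕b15⊕b18⊕b19⊕b22⊕b23⊕b26⊕b27⊕b30⊕b31 = 0⊕0⊕1⊕0⊕1⊕1⊕1⊕1⊕1⊕1⊕0⊕1⊕0⊕0⊕0⊕1 = 1
s4: b4⊕b5⊕b6⊕b7⊕b12⊕b13⊕b14⊕b15⊕b20⊕b21⊕b22⊕b23⊕b28⊕b29⊕b30⊕b31 = 0⊕0⊕1⊕0⊕0⊕0⊕1⊕1⊕1⊕1⊕0⊕1⊕1⊕1⊕0⊕1 = 1
s8: b8⊕b9⊕b10⊕b11⊕b12⊕b13⊕b14⊕b15⊕b24⊕b25⊕b26⊕b27⊕b28⊕b29⊕b30⊕b31 = 1⊕0⊕1⊕1⊕0⊕0⊕1⊕1⊕0⊕0⊕0⊕0⊕1⊕1⊕0⊕1 = 0
s16: b16⊕b17⊕b18⊕b19⊕b20⊕b21⊕b22⊕b23⊕b24⊕b25⊕b26⊕b27⊕b28⊕b29⊕b30⊕b31 = 1⊕0⊕1⊕1⊕1⊕1⊕0⊕1⊕0⊕0⊕0⊕0⊕1⊕1⊕0⊕1 = 1
Syndrome (s16...s1) = 10111 → position 23.
Overall parity (XOR of all 32 bits, including p0): 1⊕0⊕0⊕0⊕0⊕0⊕1⊕0⊕1⊕0⊕1⊕1⊕0⊕0⊕1⊕1⊕1⊕0⊕1⊕1⊕1⊕1⊕0⊕1⊕0⊕0⊕0⊕0⊕1⊕1⊕0⊕1 = 0
Overall=0, syndrome position=23 → double-bit error detected (uncorrectable).

double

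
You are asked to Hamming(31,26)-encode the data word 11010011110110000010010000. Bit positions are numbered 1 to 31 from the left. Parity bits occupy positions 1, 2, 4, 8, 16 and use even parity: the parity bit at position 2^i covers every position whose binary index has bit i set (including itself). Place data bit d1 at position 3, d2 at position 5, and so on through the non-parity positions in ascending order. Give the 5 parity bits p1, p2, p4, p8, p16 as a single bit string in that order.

Place data bits at non-power-of-two positions: b3=1, b5=1, b6=0, b7=1, b9=0, b10=0, b11=1, b12=1, b13=1, b14=1, b15=0, b17=1, b18=1, b19=0, b20=0, b21=0, b22=0, b23=0, b24=1, b25=0, b26=0, b27=1, b28=0, b29=0, b30=0, b31=0.
p1 = XOR of data positions {3,5,7,9,11,13,15,17,19,21,23,25,27,29,31} = 1⊕1⊕1⊕0⊕1⊕1⊕0⊕1⊕0⊕0⊕0⊕0⊕1⊕0⊕0 = 1
p2 = XOR of data positions {3,6,7,10,11,14,15,18,19,22,23,26,27,30,31} = 1⊕0⊕1⊕0⊕1⊕1⊕0⊕1⊕0⊕0⊕0⊕0⊕1⊕0⊕0 = 0
p4 = XOR of data positions {5,6,7,12,13,14,15,20,21,22,23,28,29,30,31} = 1⊕0⊕1⊕1⊕1⊕1⊕0⊕0⊕0⊕0⊕0⊕0⊕0⊕0⊕0 = 1
p8 = XOR of data positions {9,10,11,12,13,14,15,24,25,26,27,28,29,30,31} = 0⊕0⊕1⊕1⊕1⊕1⊕0⊕1⊕0⊕0⊕1⊕0⊕0⊕0⊕0 = 0
p16 = XOR of data positions {17,18,19,20,21,22,23,24,25,26,27,28,29,30,31} = 1⊕1⊕0⊕0⊕0⊕0⊕0⊕1⊕0⊕0⊕1⊕0⊕0⊕0⊕0 = 0
Parity bits p1,p2,p4,p8,p16 = 10100

10100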